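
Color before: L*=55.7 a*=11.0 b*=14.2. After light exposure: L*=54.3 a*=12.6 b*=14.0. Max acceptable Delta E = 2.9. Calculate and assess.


dL = -1.4, da = 1.6, db = -0.2
dE = sqrt((-1.4)^2 + (1.6)^2 + (-0.2)^2) = 2.14
Max = 2.9
Passes: Yes


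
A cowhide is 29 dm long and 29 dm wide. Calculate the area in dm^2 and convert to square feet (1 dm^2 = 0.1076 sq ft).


841 dm^2
90.49 sq ft


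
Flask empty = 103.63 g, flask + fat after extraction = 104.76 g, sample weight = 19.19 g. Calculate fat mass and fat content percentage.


Fat mass = 104.76 - 103.63 = 1.13 g
Fat% = 1.13 / 19.19 x 100 = 5.9%


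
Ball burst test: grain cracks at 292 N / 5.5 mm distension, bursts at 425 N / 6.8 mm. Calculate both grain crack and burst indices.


Crack index = 292 / 5.5 = 53.1 N/mm
Burst index = 425 / 6.8 = 62.5 N/mm


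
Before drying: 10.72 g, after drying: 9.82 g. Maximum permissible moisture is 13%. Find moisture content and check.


Moisture content = 8.4%
Acceptable: Yes


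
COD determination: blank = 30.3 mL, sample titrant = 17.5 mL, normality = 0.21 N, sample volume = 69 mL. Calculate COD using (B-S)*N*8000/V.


311.7 mg/L


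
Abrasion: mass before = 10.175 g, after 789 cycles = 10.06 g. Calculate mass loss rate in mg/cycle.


0.146 mg/cycle


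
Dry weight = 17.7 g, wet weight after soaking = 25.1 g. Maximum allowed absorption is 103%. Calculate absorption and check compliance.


Absorption = 41.8%
Compliant: Yes

WA = (25.1 - 17.7) / 17.7 x 100 = 41.8%
Maximum allowed: 103%
Compliant: Yes


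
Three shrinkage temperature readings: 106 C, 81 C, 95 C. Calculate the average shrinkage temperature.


94.0 C

Average = (106 + 81 + 95) / 3
Average = 282 / 3 = 94.0 C


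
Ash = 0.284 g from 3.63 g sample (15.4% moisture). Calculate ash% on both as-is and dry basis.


As-is ash = 7.82%
Dry-basis ash = 9.25%

As-is ash% = 0.284 / 3.63 x 100 = 7.82%
Dry mass = 3.63 x (100 - 15.4) / 100 = 3.07098 g
Dry-basis ash% = 0.284 / 3.07098 x 100 = 9.25%


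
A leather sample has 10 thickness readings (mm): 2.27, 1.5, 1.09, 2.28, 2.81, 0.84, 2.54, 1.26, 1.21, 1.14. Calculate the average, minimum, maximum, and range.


Average = 1.69 mm
Min = 0.84 mm
Max = 2.81 mm
Range = 1.97 mm


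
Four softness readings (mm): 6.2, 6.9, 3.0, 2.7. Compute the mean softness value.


Sum = 6.2 + 6.9 + 3.0 + 2.7
Mean = 18.8 / 4 = 4.70 mm


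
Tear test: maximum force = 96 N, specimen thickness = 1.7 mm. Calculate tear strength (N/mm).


Tear strength = force / thickness
Tear = 96 / 1.7 = 56.5 N/mm


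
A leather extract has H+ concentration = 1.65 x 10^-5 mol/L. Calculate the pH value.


pH = -log10[H+]
pH = -log10(1.65 x 10^-5) = 4.78


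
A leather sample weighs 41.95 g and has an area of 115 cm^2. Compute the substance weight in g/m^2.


3647.8 g/m^2

Substance weight = mass / area x 10000
SW = 41.95 / 115 x 10000
SW = 3647.8 g/m^2


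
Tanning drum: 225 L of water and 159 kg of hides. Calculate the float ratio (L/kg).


Float ratio = water / hide weight
Ratio = 225 / 159 = 1.4


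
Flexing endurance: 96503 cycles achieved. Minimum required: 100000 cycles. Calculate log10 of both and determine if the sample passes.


log10(96503) = 4.98
log10(100000) = 5.00
Passes: No


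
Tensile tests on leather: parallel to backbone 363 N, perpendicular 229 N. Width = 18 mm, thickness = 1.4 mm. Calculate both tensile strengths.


Area = 18 x 1.4 = 25.2 mm^2
TS (parallel) = 363 / 25.2 = 14.40 N/mm^2
TS (perpendicular) = 229 / 25.2 = 9.09 N/mm^2


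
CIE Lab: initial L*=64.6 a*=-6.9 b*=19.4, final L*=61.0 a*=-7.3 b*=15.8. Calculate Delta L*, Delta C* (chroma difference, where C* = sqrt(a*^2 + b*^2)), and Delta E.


Delta L* = 61.0 - 64.6 = -3.6
C1* = sqrt((-6.9)^2 + (19.4)^2) = 20.591
C2* = sqrt((-7.3)^2 + (15.8)^2) = 17.405
Delta C* = 17.405 - 20.591 = -3.19
Delta E = sqrt((-3.6)^2 + (-0.4)^2 + (-3.6)^2) = 5.11


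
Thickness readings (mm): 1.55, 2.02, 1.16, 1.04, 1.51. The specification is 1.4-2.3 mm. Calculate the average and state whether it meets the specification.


Sum = 7.28
Average = 7.28 / 5 = 1.46 mm
Specification range: 1.4 to 2.3 mm
Within spec: Yes


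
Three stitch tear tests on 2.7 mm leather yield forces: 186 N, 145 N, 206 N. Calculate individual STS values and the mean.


STS1 = 186 / 2.7 = 68.9 N/mm
STS2 = 145 / 2.7 = 53.7 N/mm
STS3 = 206 / 2.7 = 76.3 N/mm
Mean = (68.9 + 53.7 + 76.3) / 3 = 66.3 N/mm


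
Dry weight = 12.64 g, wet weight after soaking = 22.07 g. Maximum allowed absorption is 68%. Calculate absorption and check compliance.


Absorption = 74.6%
Compliant: No


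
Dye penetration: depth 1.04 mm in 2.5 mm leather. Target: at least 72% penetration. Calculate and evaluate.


Penetration = 1.04 / 2.5 x 100 = 41.6%
Target: 72%
Meets target: No


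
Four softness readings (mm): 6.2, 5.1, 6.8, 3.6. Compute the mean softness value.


5.43 mm


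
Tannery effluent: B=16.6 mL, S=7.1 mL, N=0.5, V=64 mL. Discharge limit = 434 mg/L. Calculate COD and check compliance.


COD = (16.6 - 7.1) x 0.5 x 8000 / 64 = 593.8 mg/L
Limit: 434 mg/L
Compliant: No


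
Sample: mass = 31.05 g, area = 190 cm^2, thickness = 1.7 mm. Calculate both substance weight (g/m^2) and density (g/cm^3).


Substance weight = 1634.2 g/m^2
Density = 0.961 g/cm^3


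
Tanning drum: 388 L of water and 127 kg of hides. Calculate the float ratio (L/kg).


3.1


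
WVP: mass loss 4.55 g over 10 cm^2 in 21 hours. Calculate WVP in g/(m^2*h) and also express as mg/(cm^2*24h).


WVP = 216.67 g/(m^2*h)
Daily rate = 520.00 mg/(cm^2*24h)


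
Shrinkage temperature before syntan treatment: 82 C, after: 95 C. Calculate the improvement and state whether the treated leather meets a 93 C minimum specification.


Improvement = 13 C
Meets 93 C spec: Yes

Improvement = 95 - 82 = 13 C
Spec check: 95 C >= 93 C? Yes


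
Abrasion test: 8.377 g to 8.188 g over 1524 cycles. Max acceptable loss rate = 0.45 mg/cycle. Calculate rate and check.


Loss = 8.377 - 8.188 = 0.189 g
Rate = 0.189 g / 1524 cycles x 1000 = 0.124 mg/cycle
Max = 0.45 mg/cycle
Passes: Yes


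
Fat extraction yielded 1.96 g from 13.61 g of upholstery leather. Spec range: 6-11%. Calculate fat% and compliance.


Fat content = 14.4%
Compliant: No


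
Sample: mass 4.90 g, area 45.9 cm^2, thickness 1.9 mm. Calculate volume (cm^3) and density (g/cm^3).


Volume = 8.721 cm^3
Density = 0.562 g/cm^3

Thickness in cm = 1.9 / 10 = 0.19 cm
Volume = 45.9 x 0.19 = 8.721 cm^3
Density = 4.90 / 8.721 = 0.562 g/cm^3


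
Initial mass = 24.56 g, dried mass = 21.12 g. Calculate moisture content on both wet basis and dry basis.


Wet basis = 14.0%
Dry basis = 16.3%


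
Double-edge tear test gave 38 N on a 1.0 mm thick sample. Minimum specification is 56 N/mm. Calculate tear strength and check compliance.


Tear strength = 38 / 1.0 = 38.0 N/mm
Required minimum = 56 N/mm
Compliant: No


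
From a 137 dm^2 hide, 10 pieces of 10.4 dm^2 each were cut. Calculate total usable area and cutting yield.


Total usable = 10 x 10.4 = 104.0 dm^2
Yield = 104.0 / 137 x 100 = 75.9%


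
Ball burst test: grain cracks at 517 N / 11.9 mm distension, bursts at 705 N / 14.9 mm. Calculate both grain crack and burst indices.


Crack index = 517 / 11.9 = 43.4 N/mm
Burst index = 705 / 14.9 = 47.3 N/mm


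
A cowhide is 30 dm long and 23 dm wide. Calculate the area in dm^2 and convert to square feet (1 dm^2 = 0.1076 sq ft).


690 dm^2
74.24 sq ft

Area = 30 x 23 = 690 dm^2
Conversion: 690 x 0.1076 = 74.24 sq ft


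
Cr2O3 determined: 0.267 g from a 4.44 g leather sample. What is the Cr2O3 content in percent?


Cr2O3% = 0.267 / 4.44 x 100
Cr2O3% = 6.01%


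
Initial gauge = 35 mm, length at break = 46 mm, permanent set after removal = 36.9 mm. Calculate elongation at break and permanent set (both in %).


Elongation at break = (46 - 35) / 35 x 100 = 31.4%
Permanent set = (36.9 - 35) / 35 x 100 = 5.4%


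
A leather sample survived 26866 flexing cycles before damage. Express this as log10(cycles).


log10(26866) = 4.43


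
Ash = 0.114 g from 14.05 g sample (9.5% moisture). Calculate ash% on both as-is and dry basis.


As-is ash = 0.81%
Dry-basis ash = 0.90%

As-is ash% = 0.114 / 14.05 x 100 = 0.81%
Dry mass = 14.05 x (100 - 9.5) / 100 = 12.71525 g
Dry-basis ash% = 0.114 / 12.71525 x 100 = 0.90%


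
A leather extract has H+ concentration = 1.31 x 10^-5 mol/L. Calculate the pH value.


pH = -log10[H+]
pH = -log10(1.31 x 10^-5) = 4.88


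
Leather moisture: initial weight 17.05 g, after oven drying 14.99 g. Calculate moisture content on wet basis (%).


Moisture = 17.05 - 14.99 = 2.06 g
MC = 2.06 / 17.05 x 100 = 12.1%


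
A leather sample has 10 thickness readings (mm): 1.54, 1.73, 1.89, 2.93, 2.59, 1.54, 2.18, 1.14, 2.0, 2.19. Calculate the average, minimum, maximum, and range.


Average = 1.97 mm
Min = 1.14 mm
Max = 2.93 mm
Range = 1.79 mm

Sum = 19.73
Average = 19.73 / 10 = 1.97 mm
Minimum = 1.14 mm
Maximum = 2.93 mm
Range = 2.93 - 1.14 = 1.79 mm


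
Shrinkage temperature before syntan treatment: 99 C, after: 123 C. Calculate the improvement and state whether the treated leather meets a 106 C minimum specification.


Improvement = 24 C
Meets 106 C spec: Yes


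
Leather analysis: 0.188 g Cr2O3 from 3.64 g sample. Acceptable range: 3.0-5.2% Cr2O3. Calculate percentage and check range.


Cr2O3% = 0.188 / 3.64 x 100 = 5.16%
Acceptable range: 3.0 to 5.2%
Within range: Yes


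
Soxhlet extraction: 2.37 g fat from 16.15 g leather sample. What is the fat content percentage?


14.7%

Fat content = 2.37 / 16.15 x 100
Fat = 14.7%


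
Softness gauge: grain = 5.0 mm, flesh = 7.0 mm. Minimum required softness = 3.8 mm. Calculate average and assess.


Average = (5.0 + 7.0) / 2 = 6.00 mm
Minimum = 3.8 mm
Meets requirement: Yes


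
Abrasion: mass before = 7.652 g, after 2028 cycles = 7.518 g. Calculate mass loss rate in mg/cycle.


0.066 mg/cycle

Mass loss = 7.652 - 7.518 = 0.134 g
Rate = 0.134 / 2028 x 1000 = 0.066 mg/cycle


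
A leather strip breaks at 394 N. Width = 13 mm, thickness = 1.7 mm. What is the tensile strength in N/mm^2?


17.83 N/mm^2


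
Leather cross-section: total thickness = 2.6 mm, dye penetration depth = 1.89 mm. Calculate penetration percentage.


72.7%


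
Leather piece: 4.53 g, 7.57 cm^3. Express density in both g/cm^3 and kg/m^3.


0.598 g/cm^3
598 kg/m^3

Density = 4.53 / 7.57 = 0.598 g/cm^3
Convert: 0.598 x 1000 = 598 kg/m^3


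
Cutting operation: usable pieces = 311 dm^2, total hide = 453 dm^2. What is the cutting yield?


68.7%


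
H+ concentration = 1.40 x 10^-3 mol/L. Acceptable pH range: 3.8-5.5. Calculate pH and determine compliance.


pH = -log10(1.40 x 10^-3) = 2.85
Range: 3.8 to 5.5
Compliant: No


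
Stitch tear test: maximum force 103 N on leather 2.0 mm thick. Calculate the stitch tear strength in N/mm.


51.5 N/mm


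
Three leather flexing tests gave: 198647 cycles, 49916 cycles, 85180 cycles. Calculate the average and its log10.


Average = 111248 cycles
log10 = 5.05


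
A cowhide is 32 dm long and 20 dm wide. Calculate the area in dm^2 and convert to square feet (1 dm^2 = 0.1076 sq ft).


Area = 32 x 20 = 640 dm^2
Conversion: 640 x 0.1076 = 68.86 sq ft


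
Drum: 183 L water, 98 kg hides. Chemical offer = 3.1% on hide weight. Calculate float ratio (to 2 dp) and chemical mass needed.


Float ratio = 1.87
Chemical needed = 3.038 kg


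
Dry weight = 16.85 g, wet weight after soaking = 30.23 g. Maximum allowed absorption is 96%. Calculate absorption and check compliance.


Absorption = 79.4%
Compliant: Yes

WA = (30.23 - 16.85) / 16.85 x 100 = 79.4%
Maximum allowed: 96%
Compliant: Yes


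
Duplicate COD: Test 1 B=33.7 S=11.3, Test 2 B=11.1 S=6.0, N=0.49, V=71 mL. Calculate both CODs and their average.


COD1 = (33.7 - 11.3) x 0.49 x 8000 / 71 = 1236.7 mg/L
COD2 = (11.1 - 6.0) x 0.49 x 8000 / 71 = 281.6 mg/L
Average = (1236.7 + 281.6) / 2 = 759.2 mg/L


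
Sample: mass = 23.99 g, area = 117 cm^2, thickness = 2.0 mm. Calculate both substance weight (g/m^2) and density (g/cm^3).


SW = 23.99 / 117 x 10000 = 2050.4 g/m^2
Volume = 117 x 2.0 / 10 = 23.40 cm^3
Density = 23.99 / 23.40 = 1.025 g/cm^3


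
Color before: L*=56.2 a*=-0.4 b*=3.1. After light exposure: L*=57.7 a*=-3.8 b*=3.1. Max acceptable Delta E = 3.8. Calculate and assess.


Delta E = 3.72
Passes: Yes


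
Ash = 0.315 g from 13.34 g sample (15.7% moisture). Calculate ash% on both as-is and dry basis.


As-is ash% = 0.315 / 13.34 x 100 = 2.36%
Dry mass = 13.34 x (100 - 15.7) / 100 = 11.24562 g
Dry-basis ash% = 0.315 / 11.24562 x 100 = 2.80%


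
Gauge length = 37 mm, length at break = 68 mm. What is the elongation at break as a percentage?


83.8%

Extension = 68 - 37 = 31 mm
Elongation = 31 / 37 x 100 = 83.8%


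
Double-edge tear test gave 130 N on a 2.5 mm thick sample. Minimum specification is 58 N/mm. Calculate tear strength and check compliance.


Tear strength = 52.0 N/mm
Compliant: No


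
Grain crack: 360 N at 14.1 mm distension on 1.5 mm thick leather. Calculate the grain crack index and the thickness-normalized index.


Crack index = 25.5 N/mm
Normalized index = 17.0 N/mm per mm


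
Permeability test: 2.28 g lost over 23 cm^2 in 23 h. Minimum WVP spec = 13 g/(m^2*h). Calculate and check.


WVP = 43.10 g/(m^2*h)
Meets specification: Yes

WVP = 2.28 / (23 x 23) x 10000 = 43.10 g/(m^2*h)
Minimum: 13 g/(m^2*h)
Meets spec: Yes


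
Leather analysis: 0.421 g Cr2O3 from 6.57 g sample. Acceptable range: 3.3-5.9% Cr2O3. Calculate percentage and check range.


Cr2O3 = 6.41%
Within range: No

Cr2O3% = 0.421 / 6.57 x 100 = 6.41%
Acceptable range: 3.3 to 5.9%
Within range: No


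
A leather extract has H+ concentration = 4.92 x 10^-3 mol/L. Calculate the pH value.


pH = -log10[H+]
pH = -log10(4.92 x 10^-3) = 2.31


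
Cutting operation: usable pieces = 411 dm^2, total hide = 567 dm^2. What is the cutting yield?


72.5%

Yield = usable / total x 100
Yield = 411 / 567 x 100 = 72.5%


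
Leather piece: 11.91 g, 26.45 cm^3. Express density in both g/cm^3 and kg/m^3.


Density = 11.91 / 26.45 = 0.450 g/cm^3
Convert: 0.450 x 1000 = 450 kg/m^3


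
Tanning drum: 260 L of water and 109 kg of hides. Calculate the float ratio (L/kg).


Float ratio = water / hide weight
Ratio = 260 / 109 = 2.4


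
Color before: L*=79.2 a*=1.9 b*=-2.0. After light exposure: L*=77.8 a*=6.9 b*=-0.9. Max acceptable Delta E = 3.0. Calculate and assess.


dL = -1.4, da = 5.0, db = 1.1
dE = sqrt((-1.4)^2 + (5.0)^2 + (1.1)^2) = 5.31
Max = 3.0
Passes: No


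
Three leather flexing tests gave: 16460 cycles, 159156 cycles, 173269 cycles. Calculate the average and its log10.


Average = (16460 + 159156 + 173269) / 3 = 116295 cycles
log10(116295) = 5.07


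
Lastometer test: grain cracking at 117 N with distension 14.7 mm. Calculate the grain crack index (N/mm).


8.0 N/mm


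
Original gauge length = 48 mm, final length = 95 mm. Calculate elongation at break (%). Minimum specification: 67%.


Extension = 95 - 48 = 47 mm
Elongation = 47 / 48 x 100 = 97.9%
Minimum required: 67%
Meets specification: Yes


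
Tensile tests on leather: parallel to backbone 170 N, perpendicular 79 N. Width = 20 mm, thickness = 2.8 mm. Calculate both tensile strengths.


Area = 20 x 2.8 = 56.0 mm^2
TS (parallel) = 170 / 56.0 = 3.04 N/mm^2
TS (perpendicular) = 79 / 56.0 = 1.41 N/mm^2


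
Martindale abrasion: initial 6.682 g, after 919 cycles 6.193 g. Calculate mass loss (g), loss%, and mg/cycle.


Loss = 6.682 - 6.193 = 0.489 g
Loss% = 0.489 / 6.682 x 100 = 7.32%
Rate = 0.489 / 919 x 1000 = 0.532 mg/cycle


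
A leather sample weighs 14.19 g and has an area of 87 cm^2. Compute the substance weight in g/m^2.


1631.0 g/m^2


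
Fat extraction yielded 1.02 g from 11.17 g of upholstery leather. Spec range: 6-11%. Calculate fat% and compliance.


Fat% = 1.02 / 11.17 x 100 = 9.1%
Spec range: 6-11%
Compliant: Yes


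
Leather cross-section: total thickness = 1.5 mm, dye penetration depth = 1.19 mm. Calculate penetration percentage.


79.3%


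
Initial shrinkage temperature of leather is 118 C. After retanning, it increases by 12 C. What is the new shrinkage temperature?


New Ts = 118 + 12 = 130 C


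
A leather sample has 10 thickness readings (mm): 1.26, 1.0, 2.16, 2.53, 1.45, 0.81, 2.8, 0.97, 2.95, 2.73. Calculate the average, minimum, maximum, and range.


Sum = 18.66
Average = 18.66 / 10 = 1.87 mm
Minimum = 0.81 mm
Maximum = 2.95 mm
Range = 2.95 - 0.81 = 2.14 mm


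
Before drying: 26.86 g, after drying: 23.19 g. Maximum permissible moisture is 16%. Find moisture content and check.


Moisture content = 13.7%
Acceptable: Yes

MC = (26.86 - 23.19) / 26.86 x 100 = 13.7%
Maximum: 16%
Acceptable: Yes


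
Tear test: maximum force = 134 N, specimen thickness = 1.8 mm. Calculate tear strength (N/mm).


Tear strength = force / thickness
Tear = 134 / 1.8 = 74.4 N/mm


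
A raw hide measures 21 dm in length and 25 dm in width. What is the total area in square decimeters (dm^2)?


Area = length x width
Area = 21 x 25 = 525 dm^2


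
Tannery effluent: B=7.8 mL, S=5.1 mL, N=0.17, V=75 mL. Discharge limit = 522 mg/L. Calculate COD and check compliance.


COD = (7.8 - 5.1) x 0.17 x 8000 / 75 = 49.0 mg/L
Limit: 522 mg/L
Compliant: Yes


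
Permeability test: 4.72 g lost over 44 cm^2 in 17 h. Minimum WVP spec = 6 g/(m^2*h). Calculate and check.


WVP = 4.72 / (44 x 17) x 10000 = 63.10 g/(m^2*h)
Minimum: 6 g/(m^2*h)
Meets spec: Yes


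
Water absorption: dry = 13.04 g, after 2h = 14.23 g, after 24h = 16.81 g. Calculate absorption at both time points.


2h absorption = 9.1%
24h absorption = 28.9%

WA (2h) = (14.23 - 13.04) / 13.04 x 100 = 9.1%
WA (24h) = (16.81 - 13.04) / 13.04 x 100 = 28.9%


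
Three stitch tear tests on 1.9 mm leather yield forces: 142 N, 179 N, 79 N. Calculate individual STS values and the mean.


STS1 = 142 / 1.9 = 74.7 N/mm
STS2 = 179 / 1.9 = 94.2 N/mm
STS3 = 79 / 1.9 = 41.6 N/mm
Mean = (74.7 + 94.2 + 41.6) / 3 = 70.2 N/mm


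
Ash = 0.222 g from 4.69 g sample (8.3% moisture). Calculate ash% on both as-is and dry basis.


As-is ash = 4.73%
Dry-basis ash = 5.16%


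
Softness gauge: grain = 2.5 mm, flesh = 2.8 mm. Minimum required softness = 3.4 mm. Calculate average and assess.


Average = (2.5 + 2.8) / 2 = 2.65 mm
Minimum = 3.4 mm
Meets requirement: No


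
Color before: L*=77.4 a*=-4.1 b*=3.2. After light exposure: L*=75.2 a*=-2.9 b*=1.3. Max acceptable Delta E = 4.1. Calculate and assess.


dL = -2.2, da = 1.2, db = -1.9
dE = sqrt((-2.2)^2 + (1.2)^2 + (-1.9)^2) = 3.14
Max = 4.1
Passes: Yes


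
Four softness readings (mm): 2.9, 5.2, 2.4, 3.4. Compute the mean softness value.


Sum = 2.9 + 5.2 + 2.4 + 3.4
Mean = 13.9 / 4 = 3.48 mm


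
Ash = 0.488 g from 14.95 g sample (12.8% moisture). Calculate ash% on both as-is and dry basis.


As-is ash% = 0.488 / 14.95 x 100 = 3.26%
Dry mass = 14.95 x (100 - 12.8) / 100 = 13.0364 g
Dry-basis ash% = 0.488 / 13.0364 x 100 = 3.74%


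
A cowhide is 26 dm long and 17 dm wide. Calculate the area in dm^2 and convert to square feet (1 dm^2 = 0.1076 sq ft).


Area = 26 x 17 = 442 dm^2
Conversion: 442 x 0.1076 = 47.56 sq ft


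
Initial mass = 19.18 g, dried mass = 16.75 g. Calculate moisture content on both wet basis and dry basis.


Wet basis = 12.7%
Dry basis = 14.5%

Moisture lost = 19.18 - 16.75 = 2.43 g
Wet basis MC = 2.43 / 19.18 x 100 = 12.7%
Dry basis MC = 2.43 / 16.75 x 100 = 14.5%


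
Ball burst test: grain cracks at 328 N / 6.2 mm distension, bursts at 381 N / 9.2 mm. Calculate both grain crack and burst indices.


Crack index = 328 / 6.2 = 52.9 N/mm
Burst index = 381 / 9.2 = 41.4 N/mm


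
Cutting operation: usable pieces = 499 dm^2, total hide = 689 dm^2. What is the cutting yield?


72.4%

Yield = usable / total x 100
Yield = 499 / 689 x 100 = 72.4%


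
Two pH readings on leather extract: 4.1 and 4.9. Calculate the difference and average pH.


Difference = 0.8
Average pH = 4.50

Difference = |4.1 - 4.9| = 0.8
Average = (4.1 + 4.9) / 2 = 4.50


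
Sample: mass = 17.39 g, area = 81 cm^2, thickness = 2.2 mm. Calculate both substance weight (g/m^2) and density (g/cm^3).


Substance weight = 2146.9 g/m^2
Density = 0.976 g/cm^3

SW = 17.39 / 81 x 10000 = 2146.9 g/m^2
Volume = 81 x 2.2 / 10 = 17.82 cm^3
Density = 17.39 / 17.82 = 0.976 g/cm^3


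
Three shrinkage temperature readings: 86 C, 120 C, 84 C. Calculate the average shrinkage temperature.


Average = (86 + 120 + 84) / 3
Average = 290 / 3 = 96.7 C


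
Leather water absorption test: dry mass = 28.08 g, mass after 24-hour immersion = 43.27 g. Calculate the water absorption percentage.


54.1%

Water absorbed = 43.27 - 28.08 = 15.19 g
WA% = 15.19 / 28.08 x 100 = 54.1%


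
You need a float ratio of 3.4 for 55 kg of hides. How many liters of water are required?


187.0 L

Water = hide weight x target ratio
Water = 55 x 3.4 = 187.0 L


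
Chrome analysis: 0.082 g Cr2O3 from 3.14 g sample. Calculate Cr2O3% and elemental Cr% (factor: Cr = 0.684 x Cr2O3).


Cr2O3% = 0.082 / 3.14 x 100 = 2.61%
Cr% = 2.61 x 0.684 = 1.79%


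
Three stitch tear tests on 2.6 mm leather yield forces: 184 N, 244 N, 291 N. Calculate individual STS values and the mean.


STS1 = 184 / 2.6 = 70.8 N/mm
STS2 = 244 / 2.6 = 93.8 N/mm
STS3 = 291 / 2.6 = 111.9 N/mm
Mean = (70.8 + 93.8 + 111.9) / 3 = 92.2 N/mm


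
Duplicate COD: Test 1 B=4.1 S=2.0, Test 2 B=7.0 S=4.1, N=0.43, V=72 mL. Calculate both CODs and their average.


COD1 = (4.1 - 2.0) x 0.43 x 8000 / 72 = 100.3 mg/L
COD2 = (7.0 - 4.1) x 0.43 x 8000 / 72 = 138.6 mg/L
Average = (100.3 + 138.6) / 2 = 119.5 mg/L


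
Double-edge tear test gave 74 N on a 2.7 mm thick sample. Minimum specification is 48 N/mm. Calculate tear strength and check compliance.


Tear strength = 74 / 2.7 = 27.4 N/mm
Required minimum = 48 N/mm
Compliant: No


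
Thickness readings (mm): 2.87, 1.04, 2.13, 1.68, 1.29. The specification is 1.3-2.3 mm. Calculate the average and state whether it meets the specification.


Average = 1.80 mm
Within specification: Yes


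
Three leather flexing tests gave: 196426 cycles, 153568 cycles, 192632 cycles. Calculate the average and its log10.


Average = 180875 cycles
log10 = 5.26

Average = (196426 + 153568 + 192632) / 3 = 180875 cycles
log10(180875) = 5.26


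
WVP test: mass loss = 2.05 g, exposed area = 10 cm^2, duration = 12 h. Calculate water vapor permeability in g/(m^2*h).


170.83 g/(m^2*h)

WVP = mass_loss / (area x time) x 10000
WVP = 2.05 / (10 x 12) x 10000
WVP = 2.05 / 120 x 10000 = 170.83 g/(m^2*h)


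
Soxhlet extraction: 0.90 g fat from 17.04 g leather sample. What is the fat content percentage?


5.3%

Fat content = 0.90 / 17.04 x 100
Fat = 5.3%


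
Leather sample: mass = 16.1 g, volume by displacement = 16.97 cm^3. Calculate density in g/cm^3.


Density = mass / volume
Density = 16.1 / 16.97 = 0.949 g/cm^3


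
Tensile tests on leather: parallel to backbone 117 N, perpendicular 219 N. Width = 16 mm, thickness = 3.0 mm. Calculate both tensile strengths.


Area = 16 x 3.0 = 48.0 mm^2
TS (parallel) = 117 / 48.0 = 2.44 N/mm^2
TS (perpendicular) = 219 / 48.0 = 4.56 N/mm^2


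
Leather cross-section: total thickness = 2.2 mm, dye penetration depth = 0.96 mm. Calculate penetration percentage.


43.6%

Penetration% = 0.96 / 2.2 x 100
Penetration = 43.6%


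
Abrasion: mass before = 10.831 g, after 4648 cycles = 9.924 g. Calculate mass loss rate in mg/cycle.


Mass loss = 10.831 - 9.924 = 0.907 g
Rate = 0.907 / 4648 x 1000 = 0.195 mg/cycle


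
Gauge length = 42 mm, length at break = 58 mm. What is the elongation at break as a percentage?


Extension = 58 - 42 = 16 mm
Elongation = 16 / 42 x 100 = 38.1%


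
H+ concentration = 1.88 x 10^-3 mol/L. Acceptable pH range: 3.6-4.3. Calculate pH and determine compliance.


pH = -log10(1.88 x 10^-3) = 2.73
Range: 3.6 to 4.3
Compliant: No


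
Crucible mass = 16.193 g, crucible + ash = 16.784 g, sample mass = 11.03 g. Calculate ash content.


Ash mass = 16.784 - 16.193 = 0.591 g
Ash% = 0.591 / 11.03 x 100 = 5.36%


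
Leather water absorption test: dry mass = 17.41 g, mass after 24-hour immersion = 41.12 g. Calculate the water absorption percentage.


136.2%


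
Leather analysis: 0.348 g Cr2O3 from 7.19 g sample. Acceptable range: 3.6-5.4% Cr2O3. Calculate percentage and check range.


Cr2O3 = 4.84%
Within range: Yes

Cr2O3% = 0.348 / 7.19 x 100 = 4.84%
Acceptable range: 3.6 to 5.4%
Within range: Yes


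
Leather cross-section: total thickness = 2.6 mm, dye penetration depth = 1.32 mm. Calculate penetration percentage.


50.8%

Penetration% = 1.32 / 2.6 x 100
Penetration = 50.8%


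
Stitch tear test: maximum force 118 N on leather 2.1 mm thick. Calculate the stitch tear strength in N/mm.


56.2 N/mm


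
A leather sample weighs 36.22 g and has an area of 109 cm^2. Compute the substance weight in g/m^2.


Substance weight = mass / area x 10000
SW = 36.22 / 109 x 10000
SW = 3322.9 g/m^2


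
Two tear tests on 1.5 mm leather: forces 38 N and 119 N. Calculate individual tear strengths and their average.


Tear 1 = 25.3 N/mm
Tear 2 = 79.3 N/mm
Average = 52.3 N/mm

Tear 1 = 38 / 1.5 = 25.3 N/mm
Tear 2 = 119 / 1.5 = 79.3 N/mm
Average = (25.3 + 79.3) / 2 = 52.3 N/mm


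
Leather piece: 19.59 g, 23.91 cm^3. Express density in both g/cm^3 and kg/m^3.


Density = 19.59 / 23.91 = 0.819 g/cm^3
Convert: 0.819 x 1000 = 819 kg/m^3


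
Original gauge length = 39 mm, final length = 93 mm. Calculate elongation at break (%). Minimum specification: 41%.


Elongation = 138.5%
Meets spec: Yes

Extension = 93 - 39 = 54 mm
Elongation = 54 / 39 x 100 = 138.5%
Minimum required: 41%
Meets specification: Yes


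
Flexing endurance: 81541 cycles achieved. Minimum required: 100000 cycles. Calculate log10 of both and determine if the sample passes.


Achieved: log10 = 4.91
Required: log10 = 5.00
Passes: No

log10(81541) = 4.91
log10(100000) = 5.00
Passes: No


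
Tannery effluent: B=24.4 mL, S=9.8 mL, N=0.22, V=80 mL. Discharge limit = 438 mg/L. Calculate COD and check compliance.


COD = (24.4 - 9.8) x 0.22 x 8000 / 80 = 321.2 mg/L
Limit: 438 mg/L
Compliant: Yes


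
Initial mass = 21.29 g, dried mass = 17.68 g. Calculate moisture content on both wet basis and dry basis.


Wet basis = 17.0%
Dry basis = 20.4%

Moisture lost = 21.29 - 17.68 = 3.61 g
Wet basis MC = 3.61 / 21.29 x 100 = 17.0%
Dry basis MC = 3.61 / 17.68 x 100 = 20.4%


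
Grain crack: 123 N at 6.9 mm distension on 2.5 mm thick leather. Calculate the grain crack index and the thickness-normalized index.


Crack index = 123 / 6.9 = 17.8 N/mm
Normalized = 17.8 / 2.5 = 7.1 N/mm per mm


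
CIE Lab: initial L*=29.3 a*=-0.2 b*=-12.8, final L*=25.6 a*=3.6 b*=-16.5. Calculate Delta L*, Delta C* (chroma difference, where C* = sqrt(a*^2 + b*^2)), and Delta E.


Delta L* = -3.7
Delta C* = 4.09
Delta E = 6.47

Delta L* = 25.6 - 29.3 = -3.7
C1* = sqrt((-0.2)^2 + (-12.8)^2) = 12.802
C2* = sqrt((3.6)^2 + (-16.5)^2) = 16.888
Delta C* = 16.888 - 12.802 = 4.09
Delta E = sqrt((-3.7)^2 + (3.8)^2 + (-3.7)^2) = 6.47


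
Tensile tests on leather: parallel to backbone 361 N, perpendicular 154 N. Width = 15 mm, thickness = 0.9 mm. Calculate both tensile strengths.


Parallel = 26.74 N/mm^2
Perpendicular = 11.41 N/mm^2

Area = 15 x 0.9 = 13.5 mm^2
TS (parallel) = 361 / 13.5 = 26.74 N/mm^2
TS (perpendicular) = 154 / 13.5 = 11.41 N/mm^2


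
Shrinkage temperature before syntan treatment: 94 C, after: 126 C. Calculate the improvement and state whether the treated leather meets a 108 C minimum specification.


Improvement = 126 - 94 = 32 C
Spec check: 126 C >= 108 C? Yes


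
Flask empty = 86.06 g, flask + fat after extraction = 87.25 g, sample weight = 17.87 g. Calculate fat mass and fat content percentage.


Fat mass = 87.25 - 86.06 = 1.19 g
Fat% = 1.19 / 17.87 x 100 = 6.7%


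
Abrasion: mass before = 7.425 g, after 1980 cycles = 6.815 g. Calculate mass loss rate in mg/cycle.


Mass loss = 7.425 - 6.815 = 0.610 g
Rate = 0.610 / 1980 x 1000 = 0.308 mg/cycle


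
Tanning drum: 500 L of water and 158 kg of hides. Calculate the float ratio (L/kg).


Float ratio = water / hide weight
Ratio = 500 / 158 = 3.2


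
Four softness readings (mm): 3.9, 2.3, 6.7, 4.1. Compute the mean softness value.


4.25 mm

Sum = 3.9 + 2.3 + 6.7 + 4.1
Mean = 17.0 / 4 = 4.25 mm


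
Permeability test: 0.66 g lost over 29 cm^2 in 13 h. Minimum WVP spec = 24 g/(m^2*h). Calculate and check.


WVP = 17.51 g/(m^2*h)
Meets specification: No

WVP = 0.66 / (29 x 13) x 10000 = 17.51 g/(m^2*h)
Minimum: 24 g/(m^2*h)
Meets spec: No


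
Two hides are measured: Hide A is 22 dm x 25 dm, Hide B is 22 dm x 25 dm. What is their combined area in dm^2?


Hide A area = 22 x 25 = 550 dm^2
Hide B area = 22 x 25 = 550 dm^2
Total = 550 + 550 = 1100 dm^2


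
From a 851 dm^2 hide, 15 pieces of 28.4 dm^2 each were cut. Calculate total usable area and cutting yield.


Total usable = 15 x 28.4 = 426.0 dm^2
Yield = 426.0 / 851 x 100 = 50.1%


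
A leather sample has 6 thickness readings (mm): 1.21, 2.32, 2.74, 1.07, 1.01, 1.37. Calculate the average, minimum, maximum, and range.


Average = 1.62 mm
Min = 1.01 mm
Max = 2.74 mm
Range = 1.73 mm

Sum = 9.72
Average = 9.72 / 6 = 1.62 mm
Minimum = 1.01 mm
Maximum = 2.74 mm
Range = 2.74 - 1.01 = 1.73 mm


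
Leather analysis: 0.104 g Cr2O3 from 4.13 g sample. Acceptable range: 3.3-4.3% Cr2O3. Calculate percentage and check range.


Cr2O3% = 0.104 / 4.13 x 100 = 2.52%
Acceptable range: 3.3 to 4.3%
Within range: No


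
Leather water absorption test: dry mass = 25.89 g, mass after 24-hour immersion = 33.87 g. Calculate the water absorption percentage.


Water absorbed = 33.87 - 25.89 = 7.98 g
WA% = 7.98 / 25.89 x 100 = 30.8%


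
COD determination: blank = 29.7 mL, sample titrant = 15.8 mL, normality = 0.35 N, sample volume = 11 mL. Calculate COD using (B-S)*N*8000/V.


3538.2 mg/L


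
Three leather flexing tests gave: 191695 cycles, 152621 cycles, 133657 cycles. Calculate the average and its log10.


Average = 159324 cycles
log10 = 5.20

Average = (191695 + 152621 + 133657) / 3 = 159324 cycles
log10(159324) = 5.20


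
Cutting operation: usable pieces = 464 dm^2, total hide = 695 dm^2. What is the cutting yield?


Yield = usable / total x 100
Yield = 464 / 695 x 100 = 66.8%


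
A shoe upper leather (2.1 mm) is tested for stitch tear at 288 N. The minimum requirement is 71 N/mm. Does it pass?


STS = 137.1 N/mm
Passes: Yes


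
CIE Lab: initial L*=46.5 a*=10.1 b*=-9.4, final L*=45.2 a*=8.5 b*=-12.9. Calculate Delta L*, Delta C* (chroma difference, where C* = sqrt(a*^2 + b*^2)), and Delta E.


Delta L* = 45.2 - 46.5 = -1.3
C1* = sqrt((10.1)^2 + (-9.4)^2) = 13.797
C2* = sqrt((8.5)^2 + (-12.9)^2) = 15.449
Delta C* = 15.449 - 13.797 = 1.65
Delta E = sqrt((-1.3)^2 + (-1.6)^2 + (-3.5)^2) = 4.06


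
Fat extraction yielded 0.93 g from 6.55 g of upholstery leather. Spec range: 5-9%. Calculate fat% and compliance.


Fat% = 0.93 / 6.55 x 100 = 14.2%
Spec range: 5-9%
Compliant: No


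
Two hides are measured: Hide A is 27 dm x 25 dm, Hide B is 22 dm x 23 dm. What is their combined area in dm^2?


Hide A area = 27 x 25 = 675 dm^2
Hide B area = 22 x 23 = 506 dm^2
Total = 675 + 506 = 1181 dm^2


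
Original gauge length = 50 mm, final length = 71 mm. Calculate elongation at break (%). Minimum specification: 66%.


Elongation = 42.0%
Meets spec: No

Extension = 71 - 50 = 21 mm
Elongation = 21 / 50 x 100 = 42.0%
Minimum required: 66%
Meets specification: No


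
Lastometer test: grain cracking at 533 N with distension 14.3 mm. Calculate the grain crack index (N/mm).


37.3 N/mm


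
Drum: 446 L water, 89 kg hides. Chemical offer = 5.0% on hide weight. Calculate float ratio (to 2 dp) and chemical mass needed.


Float ratio = 5.01
Chemical needed = 4.45 kg


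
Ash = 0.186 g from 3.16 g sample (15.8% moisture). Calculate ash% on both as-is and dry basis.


As-is ash = 5.89%
Dry-basis ash = 6.99%


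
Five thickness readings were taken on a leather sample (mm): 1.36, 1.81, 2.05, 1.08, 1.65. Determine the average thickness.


1.59 mm

Sum = 1.36 + 1.81 + 2.05 + 1.08 + 1.65 = 7.95
Average = 7.95 / 5 = 1.59 mm


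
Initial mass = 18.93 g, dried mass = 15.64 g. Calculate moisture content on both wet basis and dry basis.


Moisture lost = 18.93 - 15.64 = 3.29 g
Wet basis MC = 3.29 / 18.93 x 100 = 17.4%
Dry basis MC = 3.29 / 15.64 x 100 = 21.0%


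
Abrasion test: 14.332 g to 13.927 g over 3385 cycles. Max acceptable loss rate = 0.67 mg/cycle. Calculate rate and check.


Loss = 14.332 - 13.927 = 0.405 g
Rate = 0.405 g / 3385 cycles x 1000 = 0.120 mg/cycle
Max = 0.67 mg/cycle
Passes: Yes


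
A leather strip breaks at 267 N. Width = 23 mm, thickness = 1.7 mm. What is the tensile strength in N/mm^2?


6.83 N/mm^2


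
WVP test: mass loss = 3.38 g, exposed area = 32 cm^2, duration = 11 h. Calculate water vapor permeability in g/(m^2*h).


96.02 g/(m^2*h)

WVP = mass_loss / (area x time) x 10000
WVP = 3.38 / (32 x 11) x 10000
WVP = 3.38 / 352 x 10000 = 96.02 g/(m^2*h)


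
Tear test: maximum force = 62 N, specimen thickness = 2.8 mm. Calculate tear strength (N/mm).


Tear strength = force / thickness
Tear = 62 / 2.8 = 22.1 N/mm


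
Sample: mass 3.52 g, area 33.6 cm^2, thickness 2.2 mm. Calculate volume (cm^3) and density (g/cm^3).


Volume = 7.392 cm^3
Density = 0.476 g/cm^3

Thickness in cm = 2.2 / 10 = 0.22 cm
Volume = 33.6 x 0.22 = 7.392 cm^3
Density = 3.52 / 7.392 = 0.476 g/cm^3


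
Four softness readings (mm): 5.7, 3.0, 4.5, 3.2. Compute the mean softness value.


4.10 mm


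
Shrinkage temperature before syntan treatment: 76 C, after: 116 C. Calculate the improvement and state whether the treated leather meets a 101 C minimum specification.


Improvement = 116 - 76 = 40 C
Spec check: 116 C >= 101 C? Yes


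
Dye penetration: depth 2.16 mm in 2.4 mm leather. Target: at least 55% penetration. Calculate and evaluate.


Penetration = 90.0%
Meets target: Yes

Penetration = 2.16 / 2.4 x 100 = 90.0%
Target: 55%
Meets target: Yes


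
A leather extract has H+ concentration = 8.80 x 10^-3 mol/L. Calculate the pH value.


pH = -log10[H+]
pH = -log10(8.80 x 10^-3) = 2.06


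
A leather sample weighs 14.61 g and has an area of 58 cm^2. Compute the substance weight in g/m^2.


2519.0 g/m^2

Substance weight = mass / area x 10000
SW = 14.61 / 58 x 10000
SW = 2519.0 g/m^2


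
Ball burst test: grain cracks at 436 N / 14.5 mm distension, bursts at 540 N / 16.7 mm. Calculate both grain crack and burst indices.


Crack index = 436 / 14.5 = 30.1 N/mm
Burst index = 540 / 16.7 = 32.3 N/mm


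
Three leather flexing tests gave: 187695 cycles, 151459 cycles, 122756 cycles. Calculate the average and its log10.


Average = (187695 + 151459 + 122756) / 3 = 153970 cycles
log10(153970) = 5.19


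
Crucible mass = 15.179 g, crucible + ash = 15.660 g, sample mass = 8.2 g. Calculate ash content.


Ash mass = 0.481 g
Ash content = 5.87%


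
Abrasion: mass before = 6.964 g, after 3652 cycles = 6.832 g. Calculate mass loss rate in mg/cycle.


Mass loss = 6.964 - 6.832 = 0.132 g
Rate = 0.132 / 3652 x 1000 = 0.036 mg/cycle


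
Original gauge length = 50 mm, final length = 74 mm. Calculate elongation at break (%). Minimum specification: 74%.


Elongation = 48.0%
Meets spec: No


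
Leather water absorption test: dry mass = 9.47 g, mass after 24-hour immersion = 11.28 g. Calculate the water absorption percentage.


Water absorbed = 11.28 - 9.47 = 1.81 g
WA% = 1.81 / 9.47 x 100 = 19.1%


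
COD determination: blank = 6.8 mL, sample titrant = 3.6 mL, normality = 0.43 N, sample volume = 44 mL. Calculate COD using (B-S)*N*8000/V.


COD = (6.8 - 3.6) x 0.43 x 8000 / 44
COD = 3.2 x 0.43 x 8000 / 44
COD = 250.2 mg/L


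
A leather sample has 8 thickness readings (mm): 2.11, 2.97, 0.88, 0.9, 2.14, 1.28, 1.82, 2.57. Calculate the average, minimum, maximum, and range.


Average = 1.83 mm
Min = 0.88 mm
Max = 2.97 mm
Range = 2.09 mm


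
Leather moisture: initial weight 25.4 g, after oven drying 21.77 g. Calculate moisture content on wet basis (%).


Moisture = 25.4 - 21.77 = 3.63 g
MC = 3.63 / 25.4 x 100 = 14.3%


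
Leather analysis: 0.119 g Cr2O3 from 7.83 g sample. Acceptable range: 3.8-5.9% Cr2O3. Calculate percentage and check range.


Cr2O3% = 0.119 / 7.83 x 100 = 1.52%
Acceptable range: 3.8 to 5.9%
Within range: No


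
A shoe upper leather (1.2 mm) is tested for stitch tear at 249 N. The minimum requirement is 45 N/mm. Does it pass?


STS = 207.5 N/mm
Passes: Yes


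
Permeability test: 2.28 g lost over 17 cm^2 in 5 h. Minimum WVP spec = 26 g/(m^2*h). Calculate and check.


WVP = 2.28 / (17 x 5) x 10000 = 268.24 g/(m^2*h)
Minimum: 26 g/(m^2*h)
Meets spec: Yes


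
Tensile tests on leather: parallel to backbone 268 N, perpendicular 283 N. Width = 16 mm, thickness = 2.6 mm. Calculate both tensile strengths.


Parallel = 6.44 N/mm^2
Perpendicular = 6.80 N/mm^2


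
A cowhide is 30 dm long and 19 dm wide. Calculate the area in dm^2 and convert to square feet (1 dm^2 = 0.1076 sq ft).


570 dm^2
61.33 sq ft

Area = 30 x 19 = 570 dm^2
Conversion: 570 x 0.1076 = 61.33 sq ft


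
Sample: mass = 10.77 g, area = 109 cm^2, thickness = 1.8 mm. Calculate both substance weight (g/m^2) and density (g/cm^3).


SW = 10.77 / 109 x 10000 = 988.1 g/m^2
Volume = 109 x 1.8 / 10 = 19.62 cm^3
Density = 10.77 / 19.62 = 0.549 g/cm^3


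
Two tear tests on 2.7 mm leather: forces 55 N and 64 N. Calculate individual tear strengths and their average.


Tear 1 = 55 / 2.7 = 20.4 N/mm
Tear 2 = 64 / 2.7 = 23.7 N/mm
Average = (20.4 + 23.7) / 2 = 22.1 N/mm


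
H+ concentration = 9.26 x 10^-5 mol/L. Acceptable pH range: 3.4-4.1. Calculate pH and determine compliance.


pH = -log10(9.26 x 10^-5) = 4.03
Range: 3.4 to 4.1
Compliant: Yes


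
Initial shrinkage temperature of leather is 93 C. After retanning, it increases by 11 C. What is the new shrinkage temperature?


104 C

New Ts = 93 + 11 = 104 C


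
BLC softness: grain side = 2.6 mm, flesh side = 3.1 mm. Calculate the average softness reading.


Average = (2.6 + 3.1) / 2
Average = 2.85 mm


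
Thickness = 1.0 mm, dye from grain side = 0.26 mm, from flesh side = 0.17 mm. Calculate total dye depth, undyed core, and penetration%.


Total dyed = 0.26 + 0.17 = 0.43 mm
Undyed core = 1.0 - 0.43 = 0.57 mm
Penetration = 0.43 / 1.0 x 100 = 43.0%


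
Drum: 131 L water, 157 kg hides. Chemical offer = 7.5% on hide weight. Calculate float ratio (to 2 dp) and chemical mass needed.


Float ratio = 0.83
Chemical needed = 11.775 kg

Float ratio = 131 / 157 = 0.83
Chemical = 157 x 7.5 / 100 = 11.775 kg


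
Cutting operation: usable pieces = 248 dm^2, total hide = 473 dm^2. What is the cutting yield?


Yield = usable / total x 100
Yield = 248 / 473 x 100 = 52.4%


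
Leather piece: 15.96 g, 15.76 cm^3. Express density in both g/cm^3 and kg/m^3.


1.013 g/cm^3
1013 kg/m^3

Density = 15.96 / 15.76 = 1.013 g/cm^3
Convert: 1.013 x 1000 = 1013 kg/m^3


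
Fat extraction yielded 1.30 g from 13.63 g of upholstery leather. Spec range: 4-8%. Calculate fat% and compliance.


Fat% = 1.30 / 13.63 x 100 = 9.5%
Spec range: 4-8%
Compliant: No
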